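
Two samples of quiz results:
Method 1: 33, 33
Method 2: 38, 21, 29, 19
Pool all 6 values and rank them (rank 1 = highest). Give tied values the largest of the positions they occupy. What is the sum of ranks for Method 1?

Sorted (descending): 38, 33, 33, 29, 21, 19
The 2 values of 33 occupy positions 2–3 → each gets rank 3.
Method 1 values → pooled ranks: 33→3, 33→3
Rank sum = 3 + 3 = 6

6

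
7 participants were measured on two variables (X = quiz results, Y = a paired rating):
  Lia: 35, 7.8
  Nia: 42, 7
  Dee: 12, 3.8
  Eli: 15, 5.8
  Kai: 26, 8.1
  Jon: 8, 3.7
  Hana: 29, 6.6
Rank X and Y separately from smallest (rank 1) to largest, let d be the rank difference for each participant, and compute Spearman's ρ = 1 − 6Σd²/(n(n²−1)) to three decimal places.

Ranks of variable 1: 6, 7, 2, 3, 4, 1, 5
Ranks of variable 2: 6, 5, 2, 3, 7, 1, 4
d = r₁ − r₂: 0, 2, 0, 0, -3, 0, 1
d²: 0, 4, 0, 0, 9, 0, 1; Σd² = 14
ρ = 1 − 6·14/(7·48) = 1 − 84/336 = 0.750

0.750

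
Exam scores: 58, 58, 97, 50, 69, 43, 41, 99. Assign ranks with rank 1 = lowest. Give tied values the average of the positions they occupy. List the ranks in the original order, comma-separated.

4.5, 4.5, 7, 3, 6, 2, 1, 8

Sorted (ascending): 41, 43, 50, 58, 58, 69, 97, 99
The 2 values of 58 occupy positions 4–5 → average rank (4+5)/2 = 4.5.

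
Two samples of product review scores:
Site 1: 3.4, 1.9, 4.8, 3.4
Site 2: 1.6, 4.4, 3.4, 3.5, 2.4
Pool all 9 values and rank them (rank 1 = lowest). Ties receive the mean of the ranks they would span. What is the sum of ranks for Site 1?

21

Sorted (ascending): 1.6, 1.9, 2.4, 3.4, 3.4, 3.4, 3.5, 4.4, 4.8
The 3 values of 3.4 occupy positions 4–6 → average rank 5.
Site 1 values → pooled ranks: 3.4→5, 1.9→2, 4.8→9, 3.4→5
Rank sum = 5 + 2 + 9 + 5 = 21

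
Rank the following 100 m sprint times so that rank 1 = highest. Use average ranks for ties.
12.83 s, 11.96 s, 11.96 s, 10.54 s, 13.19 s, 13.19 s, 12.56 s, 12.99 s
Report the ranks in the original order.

4, 6.5, 6.5, 8, 1.5, 1.5, 5, 3

Sorted (descending): 13.19, 13.19, 12.99, 12.83, 12.56, 11.96, 11.96, 10.54
The 2 values of 13.19 occupy positions 1–2 → average rank (1+2)/2 = 1.5.
The 2 values of 11.96 occupy positions 6–7 → average rank (6+7)/2 = 6.5.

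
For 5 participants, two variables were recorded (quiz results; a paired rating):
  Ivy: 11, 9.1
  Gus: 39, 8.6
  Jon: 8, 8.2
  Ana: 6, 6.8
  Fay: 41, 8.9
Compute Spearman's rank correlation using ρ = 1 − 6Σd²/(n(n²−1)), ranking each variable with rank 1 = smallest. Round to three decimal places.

0.700

Ranks of variable 1: 3, 4, 2, 1, 5
Ranks of variable 2: 5, 3, 2, 1, 4
d = r₁ − r₂: -2, 1, 0, 0, 1
d²: 4, 1, 0, 0, 1; Σd² = 6
ρ = 1 − 6·6/(5·24) = 1 − 36/120 = 0.700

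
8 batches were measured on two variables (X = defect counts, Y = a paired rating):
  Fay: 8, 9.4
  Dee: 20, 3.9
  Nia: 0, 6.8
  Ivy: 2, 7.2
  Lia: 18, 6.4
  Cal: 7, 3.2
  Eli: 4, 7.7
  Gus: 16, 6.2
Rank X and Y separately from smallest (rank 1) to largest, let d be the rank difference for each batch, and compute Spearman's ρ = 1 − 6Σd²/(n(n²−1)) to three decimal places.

Ranks of variable 1: 5, 8, 1, 2, 7, 4, 3, 6
Ranks of variable 2: 8, 2, 5, 6, 4, 1, 7, 3
d = r₁ − r₂: -3, 6, -4, -4, 3, 3, -4, 3
d²: 9, 36, 16, 16, 9, 9, 16, 9; Σd² = 120
ρ = 1 − 6·120/(8·63) = 1 − 720/504 = -0.429

-0.429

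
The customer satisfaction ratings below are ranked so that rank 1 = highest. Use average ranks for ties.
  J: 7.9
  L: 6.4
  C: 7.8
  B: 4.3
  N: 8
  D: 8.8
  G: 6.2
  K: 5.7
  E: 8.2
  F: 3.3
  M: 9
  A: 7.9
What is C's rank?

Sorted (descending): 9, 8.8, 8.2, 8, 7.9, 7.9, 7.8, 6.4, 6.2, 5.7, 4.3, 3.3
The 2 values of 7.9 occupy positions 5–6 → average rank (5+6)/2 = 5.5.
C has value 7.8 → rank 7.

7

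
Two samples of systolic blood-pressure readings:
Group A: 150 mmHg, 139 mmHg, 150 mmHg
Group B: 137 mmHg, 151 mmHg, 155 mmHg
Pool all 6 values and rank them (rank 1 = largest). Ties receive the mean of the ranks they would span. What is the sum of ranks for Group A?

Sorted (descending): 155, 151, 150, 150, 139, 137
The 2 values of 150 occupy positions 3–4 → average rank (3+4)/2 = 3.5.
Group A values → pooled ranks: 150→3.5, 139→5, 150→3.5
Rank sum = 3.5 + 5 + 3.5 = 12

12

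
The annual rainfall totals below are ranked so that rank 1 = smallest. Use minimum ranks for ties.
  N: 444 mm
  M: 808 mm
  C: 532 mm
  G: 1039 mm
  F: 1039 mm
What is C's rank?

2

Sorted (ascending): 444, 532, 808, 1039, 1039
The 2 values of 1039 occupy positions 4–5 → each gets rank 4.
C has value 532 mm → rank 2.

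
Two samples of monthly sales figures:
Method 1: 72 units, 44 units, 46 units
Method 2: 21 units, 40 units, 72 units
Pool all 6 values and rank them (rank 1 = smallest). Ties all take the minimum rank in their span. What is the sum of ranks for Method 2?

8

Sorted (ascending): 21, 40, 44, 46, 72, 72
The 2 values of 72 occupy positions 5–6 → each gets rank 5.
Method 2 values → pooled ranks: 21→1, 40→2, 72→5
Rank sum = 1 + 2 + 5 = 8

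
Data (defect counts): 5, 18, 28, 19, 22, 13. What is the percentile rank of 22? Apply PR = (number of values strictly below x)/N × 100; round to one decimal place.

N = 6.
Strictly below 22: 4. Equal to 22: 1.
PR = 4/6 × 100 = 66.7

66.7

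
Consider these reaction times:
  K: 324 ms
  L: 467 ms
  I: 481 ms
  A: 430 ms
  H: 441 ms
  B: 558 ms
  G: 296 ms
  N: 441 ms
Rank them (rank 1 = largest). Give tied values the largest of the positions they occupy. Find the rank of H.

Sorted (descending): 558, 481, 467, 441, 441, 430, 324, 296
The 2 values of 441 occupy positions 4–5 → each gets rank 5.
H has value 441 ms → rank 5.

5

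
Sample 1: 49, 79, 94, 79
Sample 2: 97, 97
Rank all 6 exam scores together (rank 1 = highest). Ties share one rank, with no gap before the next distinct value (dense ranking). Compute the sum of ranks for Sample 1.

Sorted (descending): 97, 97, 94, 79, 79, 49
The 2 values of 97 share dense rank 1.
The 2 values of 79 share dense rank 3.
Remaining distinct values take the next consecutive integers.
Sample 1 values → pooled ranks: 49→4, 79→3, 94→2, 79→3
Rank sum = 4 + 3 + 2 + 3 = 12

12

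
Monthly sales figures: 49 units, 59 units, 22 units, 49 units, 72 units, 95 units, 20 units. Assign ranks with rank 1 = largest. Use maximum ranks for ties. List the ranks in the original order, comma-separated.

5, 3, 6, 5, 2, 1, 7

Sorted (descending): 95, 72, 59, 49, 49, 22, 20
The 2 values of 49 occupy positions 4–5 → each gets rank 5.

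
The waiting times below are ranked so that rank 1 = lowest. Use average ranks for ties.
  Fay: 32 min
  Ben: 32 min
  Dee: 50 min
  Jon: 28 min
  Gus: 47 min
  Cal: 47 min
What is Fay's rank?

2.5

Sorted (ascending): 28, 32, 32, 47, 47, 50
The 2 values of 32 occupy positions 2–3 → average rank (2+3)/2 = 2.5.
The 2 values of 47 occupy positions 4–5 → average rank (4+5)/2 = 4.5.
Fay has value 32 min → rank 2.5.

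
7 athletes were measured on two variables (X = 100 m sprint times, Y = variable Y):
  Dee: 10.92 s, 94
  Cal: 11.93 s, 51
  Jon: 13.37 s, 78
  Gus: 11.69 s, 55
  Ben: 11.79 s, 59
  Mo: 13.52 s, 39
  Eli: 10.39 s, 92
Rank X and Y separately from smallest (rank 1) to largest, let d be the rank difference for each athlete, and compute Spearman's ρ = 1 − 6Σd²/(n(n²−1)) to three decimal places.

-0.714

Ranks of variable 1: 2, 5, 6, 3, 4, 7, 1
Ranks of variable 2: 7, 2, 5, 3, 4, 1, 6
d = r₁ − r₂: -5, 3, 1, 0, 0, 6, -5
d²: 25, 9, 1, 0, 0, 36, 25; Σd² = 96
ρ = 1 − 6·96/(7·48) = 1 − 576/336 = -0.714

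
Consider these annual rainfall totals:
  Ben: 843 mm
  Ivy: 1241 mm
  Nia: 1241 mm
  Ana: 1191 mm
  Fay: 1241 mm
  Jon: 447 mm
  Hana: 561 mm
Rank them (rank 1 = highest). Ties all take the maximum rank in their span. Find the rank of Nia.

Sorted (descending): 1241, 1241, 1241, 1191, 843, 561, 447
The 3 values of 1241 occupy positions 1–3 → each gets rank 3.
Nia has value 1241 mm → rank 3.

3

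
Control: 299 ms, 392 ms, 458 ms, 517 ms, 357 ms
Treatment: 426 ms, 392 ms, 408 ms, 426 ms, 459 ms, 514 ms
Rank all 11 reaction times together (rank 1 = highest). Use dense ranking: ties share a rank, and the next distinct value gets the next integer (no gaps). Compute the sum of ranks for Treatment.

28

Sorted (descending): 517, 514, 459, 458, 426, 426, 408, 392, 392, 357, 299
The 2 values of 426 share dense rank 5.
The 2 values of 392 share dense rank 7.
Remaining distinct values take the next consecutive integers.
Treatment values → pooled ranks: 426→5, 392→7, 408→6, 426→5, 459→3, 514→2
Rank sum = 5 + 7 + 6 + 5 + 3 + 2 = 28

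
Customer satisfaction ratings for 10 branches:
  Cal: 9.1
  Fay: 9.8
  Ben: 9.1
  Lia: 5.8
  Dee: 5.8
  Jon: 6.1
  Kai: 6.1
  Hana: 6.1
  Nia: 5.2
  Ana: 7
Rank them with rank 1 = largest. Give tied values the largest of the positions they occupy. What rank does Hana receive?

Sorted (descending): 9.8, 9.1, 9.1, 7, 6.1, 6.1, 6.1, 5.8, 5.8, 5.2
The 2 values of 9.1 occupy positions 2–3 → each gets rank 3.
The 3 values of 6.1 occupy positions 5–7 → each gets rank 7.
The 2 values of 5.8 occupy positions 8–9 → each gets rank 9.
Hana has value 6.1 → rank 7.

7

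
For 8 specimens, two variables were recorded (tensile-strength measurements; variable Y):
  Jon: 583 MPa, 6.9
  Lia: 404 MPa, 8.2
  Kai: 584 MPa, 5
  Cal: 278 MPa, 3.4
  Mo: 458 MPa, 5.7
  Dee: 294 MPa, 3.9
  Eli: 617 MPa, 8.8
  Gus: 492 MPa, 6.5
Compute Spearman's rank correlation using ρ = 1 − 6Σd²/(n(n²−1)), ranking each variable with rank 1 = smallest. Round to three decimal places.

0.619

Ranks of variable 1: 6, 3, 7, 1, 4, 2, 8, 5
Ranks of variable 2: 6, 7, 3, 1, 4, 2, 8, 5
d = r₁ − r₂: 0, -4, 4, 0, 0, 0, 0, 0
d²: 0, 16, 16, 0, 0, 0, 0, 0; Σd² = 32
ρ = 1 − 6·32/(8·63) = 1 − 192/504 = 0.619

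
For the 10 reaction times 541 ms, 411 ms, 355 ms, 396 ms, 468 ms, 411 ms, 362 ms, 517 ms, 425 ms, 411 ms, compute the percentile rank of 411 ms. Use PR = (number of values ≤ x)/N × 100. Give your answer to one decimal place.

60.0

N = 10.
Strictly below 411: 3. Equal to 411: 3.
PR = 6/10 × 100 = 60.0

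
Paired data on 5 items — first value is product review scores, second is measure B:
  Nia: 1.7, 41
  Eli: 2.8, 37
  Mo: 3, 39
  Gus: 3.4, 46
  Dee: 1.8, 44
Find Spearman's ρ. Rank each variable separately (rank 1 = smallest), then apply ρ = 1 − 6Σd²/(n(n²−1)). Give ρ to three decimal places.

Ranks of variable 1: 1, 3, 4, 5, 2
Ranks of variable 2: 3, 1, 2, 5, 4
d = r₁ − r₂: -2, 2, 2, 0, -2
d²: 4, 4, 4, 0, 4; Σd² = 16
ρ = 1 − 6·16/(5·24) = 1 − 96/120 = 0.200

0.200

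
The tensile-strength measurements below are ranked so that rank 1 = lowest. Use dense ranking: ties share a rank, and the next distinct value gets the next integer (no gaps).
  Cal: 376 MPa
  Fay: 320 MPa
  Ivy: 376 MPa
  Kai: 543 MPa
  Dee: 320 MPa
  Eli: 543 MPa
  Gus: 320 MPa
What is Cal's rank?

Sorted (ascending): 320, 320, 320, 376, 376, 543, 543
The 3 values of 320 share dense rank 1.
The 2 values of 376 share dense rank 2.
The 2 values of 543 share dense rank 3.
Cal has value 376 MPa → rank 2.

2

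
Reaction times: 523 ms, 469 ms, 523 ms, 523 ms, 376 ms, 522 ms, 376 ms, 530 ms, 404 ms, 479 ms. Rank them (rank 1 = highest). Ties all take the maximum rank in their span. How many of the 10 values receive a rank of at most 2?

1

Sorted (descending): 530, 523, 523, 523, 522, 479, 469, 404, 376, 376
The 3 values of 523 occupy positions 2–4 → each gets rank 4.
The 2 values of 376 occupy positions 9–10 → each gets rank 10.
Ranks ≤ 2: {1} → 1 value.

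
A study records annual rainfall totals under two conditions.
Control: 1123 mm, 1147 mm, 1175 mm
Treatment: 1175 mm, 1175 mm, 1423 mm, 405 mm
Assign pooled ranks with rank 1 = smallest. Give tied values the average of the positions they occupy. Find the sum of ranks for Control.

Sorted (ascending): 405, 1123, 1147, 1175, 1175, 1175, 1423
The 3 values of 1175 occupy positions 4–6 → average rank 5.
Control values → pooled ranks: 1123→2, 1147→3, 1175→5
Rank sum = 2 + 3 + 5 = 10

10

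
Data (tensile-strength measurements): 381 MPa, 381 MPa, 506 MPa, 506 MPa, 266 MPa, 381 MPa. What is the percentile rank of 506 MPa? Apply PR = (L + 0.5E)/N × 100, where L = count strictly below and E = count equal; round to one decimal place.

83.3

N = 6.
Strictly below 506: 4. Equal to 506: 2.
PR = (4 + 0.5·2)/6 × 100 = 83.3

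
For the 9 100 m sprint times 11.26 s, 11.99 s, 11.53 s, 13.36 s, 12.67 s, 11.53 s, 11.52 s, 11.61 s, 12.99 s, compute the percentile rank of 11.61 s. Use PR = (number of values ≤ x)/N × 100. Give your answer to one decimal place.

55.6

N = 9.
Strictly below 11.61: 4. Equal to 11.61: 1.
PR = 5/9 × 100 = 55.6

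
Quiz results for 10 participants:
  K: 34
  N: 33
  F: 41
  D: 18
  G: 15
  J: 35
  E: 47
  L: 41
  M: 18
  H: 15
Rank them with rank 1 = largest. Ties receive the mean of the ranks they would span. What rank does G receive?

Sorted (descending): 47, 41, 41, 35, 34, 33, 18, 18, 15, 15
The 2 values of 41 occupy positions 2–3 → average rank (2+3)/2 = 2.5.
The 2 values of 18 occupy positions 7–8 → average rank (7+8)/2 = 7.5.
The 2 values of 15 occupy positions 9–10 → average rank (9+10)/2 = 9.5.
G has value 15 → rank 9.5.

9.5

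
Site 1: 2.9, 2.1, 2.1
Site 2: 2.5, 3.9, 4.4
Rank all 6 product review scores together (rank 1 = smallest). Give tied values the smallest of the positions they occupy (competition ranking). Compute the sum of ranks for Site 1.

6

Sorted (ascending): 2.1, 2.1, 2.5, 2.9, 3.9, 4.4
The 2 values of 2.1 occupy positions 1–2 → each gets rank 1.
Site 1 values → pooled ranks: 2.9→4, 2.1→1, 2.1→1
Rank sum = 4 + 1 + 1 = 6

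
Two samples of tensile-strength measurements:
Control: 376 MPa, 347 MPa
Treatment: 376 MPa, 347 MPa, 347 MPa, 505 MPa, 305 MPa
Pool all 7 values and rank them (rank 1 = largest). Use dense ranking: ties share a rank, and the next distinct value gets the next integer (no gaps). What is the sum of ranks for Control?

Sorted (descending): 505, 376, 376, 347, 347, 347, 305
The 2 values of 376 share dense rank 2.
The 3 values of 347 share dense rank 3.
Remaining distinct values take the next consecutive integers.
Control values → pooled ranks: 376→2, 347→3
Rank sum = 2 + 3 = 5

5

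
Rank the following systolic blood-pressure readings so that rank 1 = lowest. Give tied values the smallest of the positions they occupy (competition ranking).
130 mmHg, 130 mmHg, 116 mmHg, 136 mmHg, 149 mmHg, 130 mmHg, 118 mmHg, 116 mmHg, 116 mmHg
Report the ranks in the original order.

Sorted (ascending): 116, 116, 116, 118, 130, 130, 130, 136, 149
The 3 values of 116 occupy positions 1–3 → each gets rank 1.
The 3 values of 130 occupy positions 5–7 → each gets rank 5.

5, 5, 1, 8, 9, 5, 4, 1, 1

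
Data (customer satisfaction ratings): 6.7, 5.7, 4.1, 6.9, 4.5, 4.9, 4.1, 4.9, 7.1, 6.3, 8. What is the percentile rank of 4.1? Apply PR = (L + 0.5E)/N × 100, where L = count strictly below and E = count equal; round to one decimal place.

9.1

N = 11.
Strictly below 4.1: 0. Equal to 4.1: 2.
PR = (0 + 0.5·2)/11 × 100 = 9.1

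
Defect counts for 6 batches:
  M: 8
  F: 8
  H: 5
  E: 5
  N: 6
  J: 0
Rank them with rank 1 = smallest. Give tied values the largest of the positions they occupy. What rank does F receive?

6

Sorted (ascending): 0, 5, 5, 6, 8, 8
The 2 values of 5 occupy positions 2–3 → each gets rank 3.
The 2 values of 8 occupy positions 5–6 → each gets rank 6.
F has value 8 → rank 6.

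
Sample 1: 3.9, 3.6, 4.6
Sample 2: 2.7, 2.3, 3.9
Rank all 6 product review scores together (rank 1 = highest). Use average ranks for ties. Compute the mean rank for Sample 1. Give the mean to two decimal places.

2.50

Sorted (descending): 4.6, 3.9, 3.9, 3.6, 2.7, 2.3
The 2 values of 3.9 occupy positions 2–3 → average rank (2+3)/2 = 2.5.
Sample 1 values → pooled ranks: 3.9→2.5, 3.6→4, 4.6→1
Mean rank = (2.5 + 4 + 1) / 3 = 2.50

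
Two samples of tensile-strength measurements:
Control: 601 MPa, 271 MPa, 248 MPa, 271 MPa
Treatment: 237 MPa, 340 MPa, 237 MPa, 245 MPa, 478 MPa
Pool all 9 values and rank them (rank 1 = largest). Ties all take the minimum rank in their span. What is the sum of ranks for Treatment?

Sorted (descending): 601, 478, 340, 271, 271, 248, 245, 237, 237
The 2 values of 271 occupy positions 4–5 → each gets rank 4.
The 2 values of 237 occupy positions 8–9 → each gets rank 8.
Treatment values → pooled ranks: 237→8, 340→3, 237→8, 245→7, 478→2
Rank sum = 8 + 3 + 8 + 7 + 2 = 28

28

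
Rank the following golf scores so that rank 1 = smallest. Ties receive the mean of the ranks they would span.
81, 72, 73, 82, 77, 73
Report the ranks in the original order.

Sorted (ascending): 72, 73, 73, 77, 81, 82
The 2 values of 73 occupy positions 2–3 → average rank (2+3)/2 = 2.5.

5, 1, 2.5, 6, 4, 2.5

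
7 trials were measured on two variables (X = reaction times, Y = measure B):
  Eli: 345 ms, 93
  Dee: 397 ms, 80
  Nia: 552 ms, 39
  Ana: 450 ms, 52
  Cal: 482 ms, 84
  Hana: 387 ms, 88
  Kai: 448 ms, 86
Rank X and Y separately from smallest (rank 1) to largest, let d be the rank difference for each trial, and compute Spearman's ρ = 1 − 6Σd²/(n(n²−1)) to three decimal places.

Ranks of variable 1: 1, 3, 7, 5, 6, 2, 4
Ranks of variable 2: 7, 3, 1, 2, 4, 6, 5
d = r₁ − r₂: -6, 0, 6, 3, 2, -4, -1
d²: 36, 0, 36, 9, 4, 16, 1; Σd² = 102
ρ = 1 − 6·102/(7·48) = 1 − 612/336 = -0.821

-0.821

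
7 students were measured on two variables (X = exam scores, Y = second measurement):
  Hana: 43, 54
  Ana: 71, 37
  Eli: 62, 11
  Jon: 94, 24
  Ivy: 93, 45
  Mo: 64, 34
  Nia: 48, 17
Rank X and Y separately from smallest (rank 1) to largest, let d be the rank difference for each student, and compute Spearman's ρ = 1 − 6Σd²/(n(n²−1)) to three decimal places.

Ranks of variable 1: 1, 5, 3, 7, 6, 4, 2
Ranks of variable 2: 7, 5, 1, 3, 6, 4, 2
d = r₁ − r₂: -6, 0, 2, 4, 0, 0, 0
d²: 36, 0, 4, 16, 0, 0, 0; Σd² = 56
ρ = 1 − 6·56/(7·48) = 1 − 336/336 = 0.000

0.000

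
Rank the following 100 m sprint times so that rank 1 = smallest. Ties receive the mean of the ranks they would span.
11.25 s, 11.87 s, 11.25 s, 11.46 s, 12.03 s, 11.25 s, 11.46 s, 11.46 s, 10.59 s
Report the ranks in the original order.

Sorted (ascending): 10.59, 11.25, 11.25, 11.25, 11.46, 11.46, 11.46, 11.87, 12.03
The 3 values of 11.25 occupy positions 2–4 → average rank 3.
The 3 values of 11.46 occupy positions 5–7 → average rank 6.

3, 8, 3, 6, 9, 3, 6, 6, 1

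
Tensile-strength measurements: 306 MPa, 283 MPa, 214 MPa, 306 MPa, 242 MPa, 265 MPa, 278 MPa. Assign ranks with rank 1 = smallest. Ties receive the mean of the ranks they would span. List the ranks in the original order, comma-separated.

6.5, 5, 1, 6.5, 2, 3, 4

Sorted (ascending): 214, 242, 265, 278, 283, 306, 306
The 2 values of 306 occupy positions 6–7 → average rank (6+7)/2 = 6.5.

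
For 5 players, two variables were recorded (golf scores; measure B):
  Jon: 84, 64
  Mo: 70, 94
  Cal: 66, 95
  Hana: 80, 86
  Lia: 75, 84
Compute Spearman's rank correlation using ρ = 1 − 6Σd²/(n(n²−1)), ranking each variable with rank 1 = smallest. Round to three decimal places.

Ranks of variable 1: 5, 2, 1, 4, 3
Ranks of variable 2: 1, 4, 5, 3, 2
d = r₁ − r₂: 4, -2, -4, 1, 1
d²: 16, 4, 16, 1, 1; Σd² = 38
ρ = 1 − 6·38/(5·24) = 1 − 228/120 = -0.900

-0.900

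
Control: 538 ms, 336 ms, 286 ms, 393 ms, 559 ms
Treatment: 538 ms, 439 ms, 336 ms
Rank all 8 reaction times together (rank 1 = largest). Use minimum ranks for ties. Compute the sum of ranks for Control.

22

Sorted (descending): 559, 538, 538, 439, 393, 336, 336, 286
The 2 values of 538 occupy positions 2–3 → each gets rank 2.
The 2 values of 336 occupy positions 6–7 → each gets rank 6.
Control values → pooled ranks: 538→2, 336→6, 286→8, 393→5, 559→1
Rank sum = 2 + 6 + 8 + 5 + 1 = 22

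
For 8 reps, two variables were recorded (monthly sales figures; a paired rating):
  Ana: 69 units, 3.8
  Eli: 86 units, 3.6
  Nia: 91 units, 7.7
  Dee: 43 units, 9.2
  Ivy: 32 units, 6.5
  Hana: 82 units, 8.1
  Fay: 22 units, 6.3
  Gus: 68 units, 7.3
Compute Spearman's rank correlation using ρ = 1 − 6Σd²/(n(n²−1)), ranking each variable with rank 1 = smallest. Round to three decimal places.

Ranks of variable 1: 5, 7, 8, 3, 2, 6, 1, 4
Ranks of variable 2: 2, 1, 6, 8, 4, 7, 3, 5
d = r₁ − r₂: 3, 6, 2, -5, -2, -1, -2, -1
d²: 9, 36, 4, 25, 4, 1, 4, 1; Σd² = 84
ρ = 1 − 6·84/(8·63) = 1 − 504/504 = 0.000

0.000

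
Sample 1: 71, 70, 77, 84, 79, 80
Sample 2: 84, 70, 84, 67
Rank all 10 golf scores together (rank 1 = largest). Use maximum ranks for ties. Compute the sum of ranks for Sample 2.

25

Sorted (descending): 84, 84, 84, 80, 79, 77, 71, 70, 70, 67
The 3 values of 84 occupy positions 1–3 → each gets rank 3.
The 2 values of 70 occupy positions 8–9 → each gets rank 9.
Sample 2 values → pooled ranks: 84→3, 70→9, 84→3, 67→10
Rank sum = 3 + 9 + 3 + 10 = 25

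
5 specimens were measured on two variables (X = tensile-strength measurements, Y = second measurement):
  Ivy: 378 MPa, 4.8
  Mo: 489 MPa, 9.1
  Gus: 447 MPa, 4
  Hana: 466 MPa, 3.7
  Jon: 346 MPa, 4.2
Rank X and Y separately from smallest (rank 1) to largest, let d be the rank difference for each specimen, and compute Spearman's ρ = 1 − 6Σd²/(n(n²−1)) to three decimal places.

0.100

Ranks of variable 1: 2, 5, 3, 4, 1
Ranks of variable 2: 4, 5, 2, 1, 3
d = r₁ − r₂: -2, 0, 1, 3, -2
d²: 4, 0, 1, 9, 4; Σd² = 18
ρ = 1 − 6·18/(5·24) = 1 − 108/120 = 0.100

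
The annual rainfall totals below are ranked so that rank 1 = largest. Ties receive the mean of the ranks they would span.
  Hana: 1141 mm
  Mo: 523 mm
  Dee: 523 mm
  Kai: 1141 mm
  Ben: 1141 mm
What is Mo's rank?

Sorted (descending): 1141, 1141, 1141, 523, 523
The 3 values of 1141 occupy positions 1–3 → average rank 2.
The 2 values of 523 occupy positions 4–5 → average rank (4+5)/2 = 4.5.
Mo has value 523 mm → rank 4.5.

4.5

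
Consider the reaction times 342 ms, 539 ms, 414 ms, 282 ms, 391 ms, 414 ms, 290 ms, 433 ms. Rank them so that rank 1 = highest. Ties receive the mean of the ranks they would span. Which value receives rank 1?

Sorted (descending): 539, 433, 414, 414, 391, 342, 290, 282
The 2 values of 414 occupy positions 3–4 → average rank (3+4)/2 = 3.5.
Rank 1 → value 539.

539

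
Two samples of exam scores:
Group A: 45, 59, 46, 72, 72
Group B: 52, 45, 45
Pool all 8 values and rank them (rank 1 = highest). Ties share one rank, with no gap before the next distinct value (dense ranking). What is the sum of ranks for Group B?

13

Sorted (descending): 72, 72, 59, 52, 46, 45, 45, 45
The 2 values of 72 share dense rank 1.
The 3 values of 45 share dense rank 5.
Remaining distinct values take the next consecutive integers.
Group B values → pooled ranks: 52→3, 45→5, 45→5
Rank sum = 3 + 5 + 5 = 13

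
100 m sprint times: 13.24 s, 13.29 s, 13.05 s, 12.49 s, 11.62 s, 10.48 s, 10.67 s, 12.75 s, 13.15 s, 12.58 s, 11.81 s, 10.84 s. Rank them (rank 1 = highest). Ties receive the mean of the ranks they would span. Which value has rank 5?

12.75

Sorted (descending): 13.29, 13.24, 13.15, 13.05, 12.75, 12.58, 12.49, 11.81, 11.62, 10.84, 10.67, 10.48
No ties — each value takes its position as its rank.
Rank 5 → value 12.75.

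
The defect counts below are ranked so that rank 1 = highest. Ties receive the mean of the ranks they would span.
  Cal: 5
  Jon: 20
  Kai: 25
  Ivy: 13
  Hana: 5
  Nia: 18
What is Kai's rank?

1

Sorted (descending): 25, 20, 18, 13, 5, 5
The 2 values of 5 occupy positions 5–6 → average rank (5+6)/2 = 5.5.
Kai has value 25 → rank 1.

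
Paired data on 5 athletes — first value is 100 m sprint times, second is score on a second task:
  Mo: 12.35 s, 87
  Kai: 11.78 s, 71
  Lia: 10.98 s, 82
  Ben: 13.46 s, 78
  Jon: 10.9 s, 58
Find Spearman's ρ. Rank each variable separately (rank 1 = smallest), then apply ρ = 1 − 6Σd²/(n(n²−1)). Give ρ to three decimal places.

Ranks of variable 1: 4, 3, 2, 5, 1
Ranks of variable 2: 5, 2, 4, 3, 1
d = r₁ − r₂: -1, 1, -2, 2, 0
d²: 1, 1, 4, 4, 0; Σd² = 10
ρ = 1 − 6·10/(5·24) = 1 − 60/120 = 0.500

0.500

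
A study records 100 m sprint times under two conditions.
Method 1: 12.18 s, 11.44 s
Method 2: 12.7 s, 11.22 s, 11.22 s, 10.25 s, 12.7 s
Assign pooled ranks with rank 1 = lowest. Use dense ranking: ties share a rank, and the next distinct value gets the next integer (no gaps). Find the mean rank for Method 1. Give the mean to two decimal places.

Sorted (ascending): 10.25, 11.22, 11.22, 11.44, 12.18, 12.7, 12.7
The 2 values of 11.22 share dense rank 2.
The 2 values of 12.7 share dense rank 5.
Remaining distinct values take the next consecutive integers.
Method 1 values → pooled ranks: 12.18→4, 11.44→3
Mean rank = (4 + 3) / 2 = 3.50

3.50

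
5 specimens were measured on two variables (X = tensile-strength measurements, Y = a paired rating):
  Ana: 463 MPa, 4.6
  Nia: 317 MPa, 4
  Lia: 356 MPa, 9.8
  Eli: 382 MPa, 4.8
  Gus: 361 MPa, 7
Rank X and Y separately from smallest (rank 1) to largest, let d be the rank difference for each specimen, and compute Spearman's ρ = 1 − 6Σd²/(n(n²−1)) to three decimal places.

Ranks of variable 1: 5, 1, 2, 4, 3
Ranks of variable 2: 2, 1, 5, 3, 4
d = r₁ − r₂: 3, 0, -3, 1, -1
d²: 9, 0, 9, 1, 1; Σd² = 20
ρ = 1 − 6·20/(5·24) = 1 − 120/120 = 0.000

0.000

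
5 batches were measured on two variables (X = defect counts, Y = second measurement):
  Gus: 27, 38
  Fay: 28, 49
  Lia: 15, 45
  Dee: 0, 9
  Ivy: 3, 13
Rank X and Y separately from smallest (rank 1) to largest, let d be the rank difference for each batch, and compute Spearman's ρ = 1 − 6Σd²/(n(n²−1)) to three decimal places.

0.900

Ranks of variable 1: 4, 5, 3, 1, 2
Ranks of variable 2: 3, 5, 4, 1, 2
d = r₁ − r₂: 1, 0, -1, 0, 0
d²: 1, 0, 1, 0, 0; Σd² = 2
ρ = 1 − 6·2/(5·24) = 1 − 12/120 = 0.900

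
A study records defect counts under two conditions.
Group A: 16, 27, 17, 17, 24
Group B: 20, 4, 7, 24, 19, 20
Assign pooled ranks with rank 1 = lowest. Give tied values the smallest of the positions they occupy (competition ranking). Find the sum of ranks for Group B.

Sorted (ascending): 4, 7, 16, 17, 17, 19, 20, 20, 24, 24, 27
The 2 values of 17 occupy positions 4–5 → each gets rank 4.
The 2 values of 20 occupy positions 7–8 → each gets rank 7.
The 2 values of 24 occupy positions 9–10 → each gets rank 9.
Group B values → pooled ranks: 20→7, 4→1, 7→2, 24→9, 19→6, 20→7
Rank sum = 7 + 1 + 2 + 9 + 6 + 7 = 32

32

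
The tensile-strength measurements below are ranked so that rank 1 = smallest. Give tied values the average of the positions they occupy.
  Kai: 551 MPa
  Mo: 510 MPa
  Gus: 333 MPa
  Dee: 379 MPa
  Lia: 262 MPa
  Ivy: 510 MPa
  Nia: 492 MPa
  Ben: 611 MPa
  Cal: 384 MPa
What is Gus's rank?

Sorted (ascending): 262, 333, 379, 384, 492, 510, 510, 551, 611
The 2 values of 510 occupy positions 6–7 → average rank (6+7)/2 = 6.5.
Gus has value 333 MPa → rank 2.

2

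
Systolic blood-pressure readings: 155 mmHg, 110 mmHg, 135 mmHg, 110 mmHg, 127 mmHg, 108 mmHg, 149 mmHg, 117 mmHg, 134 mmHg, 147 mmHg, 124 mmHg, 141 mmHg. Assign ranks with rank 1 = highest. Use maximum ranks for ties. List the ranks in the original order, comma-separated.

1, 11, 5, 11, 7, 12, 2, 9, 6, 3, 8, 4

Sorted (descending): 155, 149, 147, 141, 135, 134, 127, 124, 117, 110, 110, 108
The 2 values of 110 occupy positions 10–11 → each gets rank 11.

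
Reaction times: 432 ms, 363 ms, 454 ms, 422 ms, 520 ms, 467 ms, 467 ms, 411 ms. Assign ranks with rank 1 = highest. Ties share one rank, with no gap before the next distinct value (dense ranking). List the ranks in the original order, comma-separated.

Sorted (descending): 520, 467, 467, 454, 432, 422, 411, 363
The 2 values of 467 share dense rank 2.
Remaining distinct values take the next consecutive integers.

4, 7, 3, 5, 1, 2, 2, 6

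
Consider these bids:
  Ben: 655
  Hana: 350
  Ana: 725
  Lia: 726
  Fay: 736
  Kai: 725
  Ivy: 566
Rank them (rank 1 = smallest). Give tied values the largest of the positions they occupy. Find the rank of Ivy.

2

Sorted (ascending): 350, 566, 655, 725, 725, 726, 736
The 2 values of 725 occupy positions 4–5 → each gets rank 5.
Ivy has value 566 → rank 2.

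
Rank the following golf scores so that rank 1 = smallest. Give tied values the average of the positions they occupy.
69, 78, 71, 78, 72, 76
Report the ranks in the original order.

1, 5.5, 2, 5.5, 3, 4

Sorted (ascending): 69, 71, 72, 76, 78, 78
The 2 values of 78 occupy positions 5–6 → average rank (5+6)/2 = 5.5.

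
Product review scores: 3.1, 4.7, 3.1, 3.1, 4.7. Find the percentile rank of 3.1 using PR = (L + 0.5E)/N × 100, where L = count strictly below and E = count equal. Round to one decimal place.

N = 5.
Strictly below 3.1: 0. Equal to 3.1: 3.
PR = (0 + 0.5·3)/5 × 100 = 30.0

30.0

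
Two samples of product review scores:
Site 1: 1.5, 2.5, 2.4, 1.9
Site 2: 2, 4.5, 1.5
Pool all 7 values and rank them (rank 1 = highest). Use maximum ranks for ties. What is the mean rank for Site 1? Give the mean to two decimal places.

4.25

Sorted (descending): 4.5, 2.5, 2.4, 2, 1.9, 1.5, 1.5
The 2 values of 1.5 occupy positions 6–7 → each gets rank 7.
Site 1 values → pooled ranks: 1.5→7, 2.5→2, 2.4→3, 1.9→5
Mean rank = (7 + 2 + 3 + 5) / 4 = 4.25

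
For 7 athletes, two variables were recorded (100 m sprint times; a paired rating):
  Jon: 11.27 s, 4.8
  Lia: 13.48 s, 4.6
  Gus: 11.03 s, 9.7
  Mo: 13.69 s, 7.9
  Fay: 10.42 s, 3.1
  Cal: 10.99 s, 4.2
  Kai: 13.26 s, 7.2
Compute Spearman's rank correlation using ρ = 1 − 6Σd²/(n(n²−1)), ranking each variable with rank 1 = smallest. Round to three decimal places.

Ranks of variable 1: 4, 6, 3, 7, 1, 2, 5
Ranks of variable 2: 4, 3, 7, 6, 1, 2, 5
d = r₁ − r₂: 0, 3, -4, 1, 0, 0, 0
d²: 0, 9, 16, 1, 0, 0, 0; Σd² = 26
ρ = 1 − 6·26/(7·48) = 1 − 156/336 = 0.536

0.536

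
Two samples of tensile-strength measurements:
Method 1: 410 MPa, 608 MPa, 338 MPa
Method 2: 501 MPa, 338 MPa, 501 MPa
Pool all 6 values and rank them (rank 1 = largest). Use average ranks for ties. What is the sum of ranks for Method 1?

10.5

Sorted (descending): 608, 501, 501, 410, 338, 338
The 2 values of 501 occupy positions 2–3 → average rank (2+3)/2 = 2.5.
The 2 values of 338 occupy positions 5–6 → average rank (5+6)/2 = 5.5.
Method 1 values → pooled ranks: 410→4, 608→1, 338→5.5
Rank sum = 4 + 1 + 5.5 = 10.5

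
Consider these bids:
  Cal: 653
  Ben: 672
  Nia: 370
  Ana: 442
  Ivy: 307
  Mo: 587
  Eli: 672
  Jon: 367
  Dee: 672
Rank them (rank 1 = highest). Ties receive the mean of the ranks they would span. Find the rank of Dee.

2

Sorted (descending): 672, 672, 672, 653, 587, 442, 370, 367, 307
The 3 values of 672 occupy positions 1–3 → average rank 2.
Dee has value 672 → rank 2.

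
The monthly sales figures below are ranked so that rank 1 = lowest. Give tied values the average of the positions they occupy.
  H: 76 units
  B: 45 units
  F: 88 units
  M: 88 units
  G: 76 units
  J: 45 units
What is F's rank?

Sorted (ascending): 45, 45, 76, 76, 88, 88
The 2 values of 45 occupy positions 1–2 → average rank (1+2)/2 = 1.5.
The 2 values of 76 occupy positions 3–4 → average rank (3+4)/2 = 3.5.
The 2 values of 88 occupy positions 5–6 → average rank (5+6)/2 = 5.5.
F has value 88 units → rank 5.5.

5.5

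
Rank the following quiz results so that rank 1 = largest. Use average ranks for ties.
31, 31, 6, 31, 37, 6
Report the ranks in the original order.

3, 3, 5.5, 3, 1, 5.5

Sorted (descending): 37, 31, 31, 31, 6, 6
The 3 values of 31 occupy positions 2–4 → average rank 3.
The 2 values of 6 occupy positions 5–6 → average rank (5+6)/2 = 5.5.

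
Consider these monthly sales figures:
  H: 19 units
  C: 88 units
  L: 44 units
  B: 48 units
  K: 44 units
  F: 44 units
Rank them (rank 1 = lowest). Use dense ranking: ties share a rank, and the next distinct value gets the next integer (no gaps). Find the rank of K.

2

Sorted (ascending): 19, 44, 44, 44, 48, 88
The 3 values of 44 share dense rank 2.
Remaining distinct values take the next consecutive integers.
K has value 44 units → rank 2.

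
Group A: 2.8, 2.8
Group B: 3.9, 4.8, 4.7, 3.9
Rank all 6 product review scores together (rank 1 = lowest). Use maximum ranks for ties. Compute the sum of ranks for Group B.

Sorted (ascending): 2.8, 2.8, 3.9, 3.9, 4.7, 4.8
The 2 values of 2.8 occupy positions 1–2 → each gets rank 2.
The 2 values of 3.9 occupy positions 3–4 → each gets rank 4.
Group B values → pooled ranks: 3.9→4, 4.8→6, 4.7→5, 3.9→4
Rank sum = 4 + 6 + 5 + 4 = 19

19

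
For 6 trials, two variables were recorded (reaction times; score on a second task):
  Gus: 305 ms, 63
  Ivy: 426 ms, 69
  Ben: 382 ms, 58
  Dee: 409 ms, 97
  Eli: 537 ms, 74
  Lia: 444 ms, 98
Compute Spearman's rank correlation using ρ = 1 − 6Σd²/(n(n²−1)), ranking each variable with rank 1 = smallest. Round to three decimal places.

Ranks of variable 1: 1, 4, 2, 3, 6, 5
Ranks of variable 2: 2, 3, 1, 5, 4, 6
d = r₁ − r₂: -1, 1, 1, -2, 2, -1
d²: 1, 1, 1, 4, 4, 1; Σd² = 12
ρ = 1 − 6·12/(6·35) = 1 − 72/210 = 0.657

0.657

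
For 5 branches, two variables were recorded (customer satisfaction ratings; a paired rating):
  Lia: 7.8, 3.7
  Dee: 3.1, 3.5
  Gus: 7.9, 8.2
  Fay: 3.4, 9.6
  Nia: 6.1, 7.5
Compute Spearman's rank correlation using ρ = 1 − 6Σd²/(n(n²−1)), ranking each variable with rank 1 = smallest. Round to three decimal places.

0.300

Ranks of variable 1: 4, 1, 5, 2, 3
Ranks of variable 2: 2, 1, 4, 5, 3
d = r₁ − r₂: 2, 0, 1, -3, 0
d²: 4, 0, 1, 9, 0; Σd² = 14
ρ = 1 − 6·14/(5·24) = 1 − 84/120 = 0.300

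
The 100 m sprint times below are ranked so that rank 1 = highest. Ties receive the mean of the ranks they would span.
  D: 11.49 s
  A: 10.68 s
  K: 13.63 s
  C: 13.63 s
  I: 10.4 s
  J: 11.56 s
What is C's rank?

Sorted (descending): 13.63, 13.63, 11.56, 11.49, 10.68, 10.4
The 2 values of 13.63 occupy positions 1–2 → average rank (1+2)/2 = 1.5.
C has value 13.63 s → rank 1.5.

1.5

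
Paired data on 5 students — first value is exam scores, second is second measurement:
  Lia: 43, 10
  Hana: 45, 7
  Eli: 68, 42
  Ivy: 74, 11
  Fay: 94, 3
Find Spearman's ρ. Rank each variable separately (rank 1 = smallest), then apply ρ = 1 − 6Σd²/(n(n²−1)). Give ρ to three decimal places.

Ranks of variable 1: 1, 2, 3, 4, 5
Ranks of variable 2: 3, 2, 5, 4, 1
d = r₁ − r₂: -2, 0, -2, 0, 4
d²: 4, 0, 4, 0, 16; Σd² = 24
ρ = 1 − 6·24/(5·24) = 1 − 144/120 = -0.200

-0.200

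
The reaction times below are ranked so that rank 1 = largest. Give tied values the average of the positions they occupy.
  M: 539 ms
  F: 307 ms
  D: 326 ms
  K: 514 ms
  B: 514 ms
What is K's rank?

2.5

Sorted (descending): 539, 514, 514, 326, 307
The 2 values of 514 occupy positions 2–3 → average rank (2+3)/2 = 2.5.
K has value 514 ms → rank 2.5.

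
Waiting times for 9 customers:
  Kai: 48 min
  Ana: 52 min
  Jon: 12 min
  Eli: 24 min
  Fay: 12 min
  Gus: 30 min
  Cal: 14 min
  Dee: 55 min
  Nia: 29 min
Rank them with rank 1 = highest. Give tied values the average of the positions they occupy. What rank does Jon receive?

8.5

Sorted (descending): 55, 52, 48, 30, 29, 24, 14, 12, 12
The 2 values of 12 occupy positions 8–9 → average rank (8+9)/2 = 8.5.
Jon has value 12 min → rank 8.5.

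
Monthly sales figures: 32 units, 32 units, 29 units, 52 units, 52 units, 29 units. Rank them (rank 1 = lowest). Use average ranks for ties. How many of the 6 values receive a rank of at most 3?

2

Sorted (ascending): 29, 29, 32, 32, 52, 52
The 2 values of 29 occupy positions 1–2 → average rank (1+2)/2 = 1.5.
The 2 values of 32 occupy positions 3–4 → average rank (3+4)/2 = 3.5.
The 2 values of 52 occupy positions 5–6 → average rank (5+6)/2 = 5.5.
Ranks ≤ 3: {1.5, 1.5} → 2 values.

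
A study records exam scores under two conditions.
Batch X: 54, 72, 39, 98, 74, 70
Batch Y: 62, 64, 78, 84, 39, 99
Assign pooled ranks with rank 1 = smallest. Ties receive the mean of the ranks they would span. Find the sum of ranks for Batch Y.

41.5

Sorted (ascending): 39, 39, 54, 62, 64, 70, 72, 74, 78, 84, 98, 99
The 2 values of 39 occupy positions 1–2 → average rank (1+2)/2 = 1.5.
Batch Y values → pooled ranks: 62→4, 64→5, 78→9, 84→10, 39→1.5, 99→12
Rank sum = 4 + 5 + 9 + 10 + 1.5 + 12 = 41.5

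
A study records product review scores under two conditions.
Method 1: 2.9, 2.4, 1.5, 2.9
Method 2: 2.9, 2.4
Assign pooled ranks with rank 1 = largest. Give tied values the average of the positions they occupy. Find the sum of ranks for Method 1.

Sorted (descending): 2.9, 2.9, 2.9, 2.4, 2.4, 1.5
The 3 values of 2.9 occupy positions 1–3 → average rank 2.
The 2 values of 2.4 occupy positions 4–5 → average rank (4+5)/2 = 4.5.
Method 1 values → pooled ranks: 2.9→2, 2.4→4.5, 1.5→6, 2.9→2
Rank sum = 2 + 4.5 + 6 + 2 = 14.5

14.5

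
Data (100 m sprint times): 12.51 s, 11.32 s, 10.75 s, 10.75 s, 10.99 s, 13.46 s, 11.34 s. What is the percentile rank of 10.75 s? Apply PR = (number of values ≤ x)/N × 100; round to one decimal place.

N = 7.
Strictly below 10.75: 0. Equal to 10.75: 2.
PR = 2/7 × 100 = 28.6

28.6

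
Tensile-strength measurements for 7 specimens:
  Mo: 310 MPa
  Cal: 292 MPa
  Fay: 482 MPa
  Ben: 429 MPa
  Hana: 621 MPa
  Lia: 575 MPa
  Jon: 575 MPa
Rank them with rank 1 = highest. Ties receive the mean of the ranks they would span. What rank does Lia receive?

2.5

Sorted (descending): 621, 575, 575, 482, 429, 310, 292
The 2 values of 575 occupy positions 2–3 → average rank (2+3)/2 = 2.5.
Lia has value 575 MPa → rank 2.5.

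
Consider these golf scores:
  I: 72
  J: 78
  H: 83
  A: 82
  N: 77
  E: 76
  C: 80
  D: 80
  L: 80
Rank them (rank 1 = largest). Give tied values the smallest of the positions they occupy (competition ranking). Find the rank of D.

Sorted (descending): 83, 82, 80, 80, 80, 78, 77, 76, 72
The 3 values of 80 occupy positions 3–5 → each gets rank 3.
D has value 80 → rank 3.

3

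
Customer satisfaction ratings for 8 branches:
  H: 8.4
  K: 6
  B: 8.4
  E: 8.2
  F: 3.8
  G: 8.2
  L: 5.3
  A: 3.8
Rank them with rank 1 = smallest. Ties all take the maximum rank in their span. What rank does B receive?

8

Sorted (ascending): 3.8, 3.8, 5.3, 6, 8.2, 8.2, 8.4, 8.4
The 2 values of 3.8 occupy positions 1–2 → each gets rank 2.
The 2 values of 8.2 occupy positions 5–6 → each gets rank 6.
The 2 values of 8.4 occupy positions 7–8 → each gets rank 8.
B has value 8.4 → rank 8.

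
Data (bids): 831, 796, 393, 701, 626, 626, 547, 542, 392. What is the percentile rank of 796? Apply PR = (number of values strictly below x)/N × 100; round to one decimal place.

N = 9.
Strictly below 796: 7. Equal to 796: 1.
PR = 7/9 × 100 = 77.8

77.8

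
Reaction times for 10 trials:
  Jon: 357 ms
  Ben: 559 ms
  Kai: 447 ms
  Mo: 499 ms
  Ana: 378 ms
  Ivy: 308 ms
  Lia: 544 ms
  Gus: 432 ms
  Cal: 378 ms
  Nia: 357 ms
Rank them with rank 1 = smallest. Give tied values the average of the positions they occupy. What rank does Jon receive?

Sorted (ascending): 308, 357, 357, 378, 378, 432, 447, 499, 544, 559
The 2 values of 357 occupy positions 2–3 → average rank (2+3)/2 = 2.5.
The 2 values of 378 occupy positions 4–5 → average rank (4+5)/2 = 4.5.
Jon has value 357 ms → rank 2.5.

2.5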